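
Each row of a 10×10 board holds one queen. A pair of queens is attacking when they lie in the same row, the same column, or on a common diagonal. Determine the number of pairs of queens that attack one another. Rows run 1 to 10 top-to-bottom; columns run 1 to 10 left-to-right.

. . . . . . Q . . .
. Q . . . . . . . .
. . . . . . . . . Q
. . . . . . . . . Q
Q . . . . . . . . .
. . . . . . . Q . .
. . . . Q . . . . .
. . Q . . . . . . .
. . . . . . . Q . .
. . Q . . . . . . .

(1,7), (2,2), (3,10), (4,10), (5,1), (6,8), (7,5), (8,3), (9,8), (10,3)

Same column: (3,10)–(4,10) (column 10); (6,8)–(9,8) (column 8); (8,3)–(10,3) (column 3).
Same diagonal: (1,7)–(4,10) (|1−4| = |7−10| = 3); (3,10)–(10,3) (|3−10| = |10−3| = 7); (4,10)–(6,8) (|4−6| = |10−8| = 2).
Total attacking pairs: 6.

6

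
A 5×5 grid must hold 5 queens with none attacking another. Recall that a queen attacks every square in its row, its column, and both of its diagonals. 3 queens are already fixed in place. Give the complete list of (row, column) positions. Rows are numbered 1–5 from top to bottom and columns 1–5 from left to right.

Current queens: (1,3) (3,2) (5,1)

(1,3) (2,5) (3,2) (4,4) (5,1)

Row 2: attacked by (1,3)→{2,3,4}; (3,2)→{1,2,3}; (5,1)→{1,4}. Safe: 5. Place at column 5.
Row 4: attacked by (1,3)→{3}; (2,5)→{3,5}; (3,2)→{1,2,3}; (5,1)→{1,2}. Safe: 4. Place at column 4.
Columns [3, 5, 2, 4, 1], r−c [-2, -3, 1, 0, 4], r+c [4, 7, 5, 8, 6] are all distinct, so no two queens attack.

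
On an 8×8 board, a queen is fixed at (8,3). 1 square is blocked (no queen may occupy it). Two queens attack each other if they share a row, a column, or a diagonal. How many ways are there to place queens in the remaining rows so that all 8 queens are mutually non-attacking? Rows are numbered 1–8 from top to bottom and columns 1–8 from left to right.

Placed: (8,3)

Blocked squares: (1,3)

16

Branch on row 1: col 1 → 2; col 2 → 2; col 4 → 3; col 5 → 4; col 6 → 5; col 7 → 0; col 8 → 0.
Sum: 2 + 2 + 3 + 4 + 5 + 0 + 0 = 16.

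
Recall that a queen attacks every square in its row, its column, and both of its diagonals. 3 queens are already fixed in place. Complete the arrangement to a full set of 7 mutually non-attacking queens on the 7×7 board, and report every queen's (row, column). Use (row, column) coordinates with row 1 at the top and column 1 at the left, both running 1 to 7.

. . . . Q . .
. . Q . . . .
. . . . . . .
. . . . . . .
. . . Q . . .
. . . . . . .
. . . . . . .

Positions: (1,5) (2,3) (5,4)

(1,5) (2,3) (3,1) (4,6) (5,4) (6,2) (7,7)

Row 3: attacked by (1,5)→{3,5,7}; (2,3)→{2,3,4}; (5,4)→{2,4,6}. Safe: 1. Place at column 1.
Row 4: attacked by (1,5)→{2,5}; (2,3)→{1,3,5}; (3,1)→{1,2}; (5,4)→{3,4,5}. Safe: 6, 7. Place at column 6.
Row 6: attacked by (1,5)→{5}; (2,3)→{3,7}; (3,1)→{1,4}; (4,6)→{4,6}; (5,4)→{3,4,5}. Safe: 2. Place at column 2.
Row 7: attacked by (1,5)→{5}; (2,3)→{3}; (3,1)→{1,5}; (4,6)→{3,6}; (5,4)→{2,4,6}; (6,2)→{1,2,3}. Safe: 7. Place at column 7.
Columns [5, 3, 1, 6, 4, 2, 7], r−c [-4, -1, 2, -2, 1, 4, 0], r+c [6, 5, 4, 10, 9, 8, 14] are all distinct, so no two queens attack.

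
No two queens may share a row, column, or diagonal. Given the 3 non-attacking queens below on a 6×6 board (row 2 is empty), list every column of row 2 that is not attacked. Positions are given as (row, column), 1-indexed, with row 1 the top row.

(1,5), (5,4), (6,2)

columns 3

(1,5) attacks row 2 at column 5 and diagonals 4, 6.
(5,4) attacks row 2 at column 4 and diagonals 1.
(6,2) attacks row 2 at column 2 and diagonals 6.
Attacked columns: {1, 2, 4, 5, 6}. Safe: {3}.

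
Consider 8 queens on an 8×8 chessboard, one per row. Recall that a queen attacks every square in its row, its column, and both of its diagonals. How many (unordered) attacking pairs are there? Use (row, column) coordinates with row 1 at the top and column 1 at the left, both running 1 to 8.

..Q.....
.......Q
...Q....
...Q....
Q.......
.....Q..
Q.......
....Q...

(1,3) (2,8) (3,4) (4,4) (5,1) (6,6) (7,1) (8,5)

4

Same column: (3,4)–(4,4) (column 4); (5,1)–(7,1) (column 1).
Same diagonal: (4,4)–(6,6) (|4−6| = |4−6| = 2); (4,4)–(7,1) (|4−7| = |4−1| = 3).
Total attacking pairs: 4.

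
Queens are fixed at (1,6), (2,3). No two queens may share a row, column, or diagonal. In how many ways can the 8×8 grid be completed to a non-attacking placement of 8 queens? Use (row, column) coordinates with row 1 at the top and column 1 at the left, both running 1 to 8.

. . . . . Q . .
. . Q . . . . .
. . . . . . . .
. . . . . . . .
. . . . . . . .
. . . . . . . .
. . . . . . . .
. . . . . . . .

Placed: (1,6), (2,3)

8

Branch on row 3: col 1 → 3; col 5 → 2; col 7 → 3.
Sum: 3 + 2 + 3 = 8.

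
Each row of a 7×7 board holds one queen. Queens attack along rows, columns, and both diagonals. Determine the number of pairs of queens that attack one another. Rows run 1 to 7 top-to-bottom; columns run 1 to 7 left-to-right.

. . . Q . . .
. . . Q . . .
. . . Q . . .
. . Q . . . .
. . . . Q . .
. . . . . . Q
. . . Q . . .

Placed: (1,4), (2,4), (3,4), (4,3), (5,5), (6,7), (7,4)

8

Same column: (1,4)–(2,4) (column 4); (1,4)–(3,4) (column 4); (1,4)–(7,4) (column 4); (2,4)–(3,4) (column 4); (2,4)–(7,4) (column 4); (3,4)–(7,4) (column 4).
Same diagonal: (3,4)–(4,3) (|3−4| = |4−3| = 1); (3,4)–(6,7) (|3−6| = |4−7| = 3).
Total attacking pairs: 8.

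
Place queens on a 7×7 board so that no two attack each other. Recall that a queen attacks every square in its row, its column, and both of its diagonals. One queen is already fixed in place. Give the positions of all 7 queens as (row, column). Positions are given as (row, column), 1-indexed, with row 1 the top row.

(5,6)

Row 1: attacked by (5,6)→{2,6}. Safe: 1, 3, 4, 5, 7. Place at column 3.
Row 2: attacked by (1,3)→{2,3,4}; (5,6)→{3,6}. Safe: 1, 5, 7. Place at column 7.
Row 3: attacked by (1,3)→{1,3,5}; (2,7)→{6,7}; (5,6)→{4,6}. Safe: 2. Place at column 2.
Row 4: attacked by (1,3)→{3,6}; (2,7)→{5,7}; (3,2)→{1,2,3}; (5,6)→{5,6,7}. Safe: 4. Place at column 4.
Row 6: attacked by (1,3)→{3}; (2,7)→{3,7}; (3,2)→{2,5}; (4,4)→{2,4,6}; (5,6)→{5,6,7}. Safe: 1. Place at column 1.
Row 7: attacked by (1,3)→{3}; (2,7)→{2,7}; (3,2)→{2,6}; (4,4)→{1,4,7}; (5,6)→{4,6}; (6,1)→{1,2}. Safe: 5. Place at column 5.
Columns [3, 7, 2, 4, 6, 1, 5], r−c [-2, -5, 1, 0, -1, 5, 2], r+c [4, 9, 5, 8, 11, 7, 12] are all distinct, so no two queens attack.

(1,3) (2,7) (3,2) (4,4) (5,6) (6,1) (7,5)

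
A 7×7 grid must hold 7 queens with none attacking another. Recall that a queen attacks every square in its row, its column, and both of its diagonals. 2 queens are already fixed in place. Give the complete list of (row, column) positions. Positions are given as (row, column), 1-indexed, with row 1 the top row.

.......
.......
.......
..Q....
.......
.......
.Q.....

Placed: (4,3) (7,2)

(1,4) (2,6) (3,1) (4,3) (5,5) (6,7) (7,2)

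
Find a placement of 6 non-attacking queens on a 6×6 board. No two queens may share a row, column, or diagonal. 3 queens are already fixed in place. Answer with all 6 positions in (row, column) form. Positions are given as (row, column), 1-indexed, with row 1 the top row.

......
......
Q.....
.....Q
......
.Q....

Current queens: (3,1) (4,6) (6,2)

Row 1: attacked by (3,1)→{1,3}; (4,6)→{3,6}; (6,2)→{2}. Safe: 4, 5. Place at column 5.
Row 2: attacked by (1,5)→{4,5,6}; (3,1)→{1,2}; (4,6)→{4,6}; (6,2)→{2,6}. Safe: 3. Place at column 3.
Row 5: attacked by (1,5)→{1,5}; (2,3)→{3,6}; (3,1)→{1,3}; (4,6)→{5,6}; (6,2)→{1,2,3}. Safe: 4. Place at column 4.
Columns [5, 3, 1, 6, 4, 2], r−c [-4, -1, 2, -2, 1, 4], r+c [6, 5, 4, 10, 9, 8] are all distinct, so no two queens attack.

(1,5) (2,3) (3,1) (4,6) (5,4) (6,2)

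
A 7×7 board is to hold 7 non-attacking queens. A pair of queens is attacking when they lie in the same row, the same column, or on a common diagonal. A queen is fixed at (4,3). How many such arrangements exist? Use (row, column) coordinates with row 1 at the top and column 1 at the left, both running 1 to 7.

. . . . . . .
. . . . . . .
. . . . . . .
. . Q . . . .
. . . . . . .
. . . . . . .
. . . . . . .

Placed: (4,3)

Branch on row 1: col 1 → 1; col 2 → 1; col 4 → 1; col 5 → 1; col 7 → 0.
Sum: 1 + 1 + 1 + 1 + 0 = 4.

4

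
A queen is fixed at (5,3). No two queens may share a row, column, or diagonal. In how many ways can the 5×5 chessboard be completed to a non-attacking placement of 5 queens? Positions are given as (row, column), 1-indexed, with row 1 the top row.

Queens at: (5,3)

2

Branch on row 1: col 1 → 1; col 2 → 0; col 4 → 0; col 5 → 1.
Sum: 1 + 0 + 0 + 1 = 2.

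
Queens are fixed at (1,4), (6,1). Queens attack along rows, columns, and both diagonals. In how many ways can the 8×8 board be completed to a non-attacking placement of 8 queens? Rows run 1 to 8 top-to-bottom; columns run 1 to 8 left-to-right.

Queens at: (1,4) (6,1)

4

Branch on row 2: col 2 → 2; col 6 → 1; col 7 → 1; col 8 → 0.
Sum: 2 + 1 + 1 + 0 = 4.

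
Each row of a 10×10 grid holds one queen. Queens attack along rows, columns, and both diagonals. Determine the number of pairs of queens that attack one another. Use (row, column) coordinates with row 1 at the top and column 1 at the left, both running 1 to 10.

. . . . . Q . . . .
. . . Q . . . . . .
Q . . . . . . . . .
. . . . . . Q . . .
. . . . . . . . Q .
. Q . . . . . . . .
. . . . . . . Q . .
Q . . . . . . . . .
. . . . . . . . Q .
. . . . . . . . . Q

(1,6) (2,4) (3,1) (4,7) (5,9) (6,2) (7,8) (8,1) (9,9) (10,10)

3

Same column: (3,1)–(8,1) (column 1); (5,9)–(9,9) (column 9).
Same diagonal: (9,9)–(10,10) (|9−10| = |9−10| = 1).
Total attacking pairs: 3.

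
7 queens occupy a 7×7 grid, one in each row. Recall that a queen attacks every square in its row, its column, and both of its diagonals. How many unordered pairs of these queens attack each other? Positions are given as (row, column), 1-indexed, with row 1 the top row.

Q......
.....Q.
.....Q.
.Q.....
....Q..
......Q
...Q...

Same column: (2,6)–(3,6) (column 6).
Same diagonal: (1,1)–(5,5) (|1−5| = |1−5| = 4).
Total attacking pairs: 2.

2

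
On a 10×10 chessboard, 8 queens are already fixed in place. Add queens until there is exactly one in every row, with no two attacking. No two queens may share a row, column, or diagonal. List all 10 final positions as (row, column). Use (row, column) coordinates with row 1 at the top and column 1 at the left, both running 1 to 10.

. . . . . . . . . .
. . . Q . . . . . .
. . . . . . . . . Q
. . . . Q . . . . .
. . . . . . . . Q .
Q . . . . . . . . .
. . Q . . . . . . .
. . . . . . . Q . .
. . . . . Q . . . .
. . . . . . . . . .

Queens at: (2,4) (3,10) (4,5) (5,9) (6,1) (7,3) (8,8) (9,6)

Row 1: attacked by (2,4)→{3,4,5}; (3,10)→{8,10}; (4,5)→{2,5,8}; (5,9)→{5,9}; (6,1)→{1,6}; (7,3)→{3,9}; (8,8)→{1,8}; (9,6)→{6}. Safe: 7. Place at column 7.
Row 10: attacked by (1,7)→{7}; (2,4)→{4}; (3,10)→{3,10}; (4,5)→{5}; (5,9)→{4,9}; (6,1)→{1,5}; (7,3)→{3,6}; (8,8)→{6,8,10}; (9,6)→{5,6,7}. Safe: 2. Place at column 2.
Columns [7, 4, 10, 5, 9, 1, 3, 8, 6, 2], r−c [-6, -2, -7, -1, -4, 5, 4, 0, 3, 8], r+c [8, 6, 13, 9, 14, 7, 10, 16, 15, 12] are all distinct, so no two queens attack.

(1,7) (2,4) (3,10) (4,5) (5,9) (6,1) (7,3) (8,8) (9,6) (10,2)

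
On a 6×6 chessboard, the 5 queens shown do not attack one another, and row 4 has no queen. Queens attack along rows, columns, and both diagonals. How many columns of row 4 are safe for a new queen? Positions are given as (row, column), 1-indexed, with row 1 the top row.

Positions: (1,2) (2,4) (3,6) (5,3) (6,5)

(1,2) attacks row 4 at column 2 and diagonals 5.
(2,4) attacks row 4 at column 4 and diagonals 2, 6.
(3,6) attacks row 4 at column 6 and diagonals 5.
(5,3) attacks row 4 at column 3 and diagonals 2, 4.
(6,5) attacks row 4 at column 5 and diagonals 3.
Attacked columns: {2, 3, 4, 5, 6}. Safe: {1}.

1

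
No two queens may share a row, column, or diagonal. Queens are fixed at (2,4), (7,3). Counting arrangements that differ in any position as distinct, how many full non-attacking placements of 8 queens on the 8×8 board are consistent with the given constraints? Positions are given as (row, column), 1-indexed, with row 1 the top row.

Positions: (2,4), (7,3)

Branch on row 1: col 1 → 0; col 2 → 0; col 6 → 0; col 7 → 2; col 8 → 0.
Sum: 0 + 0 + 0 + 2 + 0 = 2.

2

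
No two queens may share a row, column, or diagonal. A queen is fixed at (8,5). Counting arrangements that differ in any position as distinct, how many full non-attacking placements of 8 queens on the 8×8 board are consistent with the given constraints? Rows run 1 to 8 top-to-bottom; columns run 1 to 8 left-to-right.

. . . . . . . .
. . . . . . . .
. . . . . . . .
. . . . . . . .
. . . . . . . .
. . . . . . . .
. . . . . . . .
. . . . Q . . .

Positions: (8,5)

18

Branch on row 1: col 1 → 1; col 2 → 3; col 3 → 4; col 4 → 3; col 6 → 3; col 7 → 3; col 8 → 1.
Sum: 1 + 3 + 4 + 3 + 3 + 3 + 1 = 18.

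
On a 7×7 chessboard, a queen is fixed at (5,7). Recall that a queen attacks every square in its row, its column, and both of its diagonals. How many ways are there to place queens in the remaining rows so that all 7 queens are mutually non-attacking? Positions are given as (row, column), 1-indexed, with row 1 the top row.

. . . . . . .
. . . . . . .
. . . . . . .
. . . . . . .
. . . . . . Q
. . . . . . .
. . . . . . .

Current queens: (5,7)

6

Branch on row 1: col 1 → 1; col 2 → 2; col 4 → 0; col 5 → 1; col 6 → 2.
Sum: 1 + 2 + 0 + 1 + 2 = 6.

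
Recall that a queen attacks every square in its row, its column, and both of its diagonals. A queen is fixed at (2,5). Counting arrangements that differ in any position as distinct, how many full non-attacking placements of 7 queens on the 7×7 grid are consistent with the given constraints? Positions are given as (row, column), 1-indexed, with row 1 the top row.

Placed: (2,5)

Branch on row 1: col 1 → 1; col 2 → 3; col 3 → 1; col 7 → 1.
Sum: 1 + 3 + 1 + 1 = 6.

6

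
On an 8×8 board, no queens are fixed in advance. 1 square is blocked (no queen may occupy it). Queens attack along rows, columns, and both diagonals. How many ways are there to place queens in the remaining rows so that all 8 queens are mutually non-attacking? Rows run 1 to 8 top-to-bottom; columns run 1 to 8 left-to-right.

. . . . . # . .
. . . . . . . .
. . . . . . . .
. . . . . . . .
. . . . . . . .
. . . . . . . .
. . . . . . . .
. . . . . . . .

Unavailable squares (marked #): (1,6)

Branch on row 1: col 1 → 4; col 2 → 8; col 3 → 16; col 4 → 18; col 5 → 18; col 7 → 8; col 8 → 4.
Sum: 4 + 8 + 16 + 18 + 18 + 8 + 4 = 76.

76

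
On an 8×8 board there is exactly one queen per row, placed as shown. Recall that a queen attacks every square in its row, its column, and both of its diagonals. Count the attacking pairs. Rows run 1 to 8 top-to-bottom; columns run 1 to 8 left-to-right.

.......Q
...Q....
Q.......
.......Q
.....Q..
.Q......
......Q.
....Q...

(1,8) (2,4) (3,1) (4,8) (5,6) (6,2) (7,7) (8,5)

1

Same column: (1,8)–(4,8) (column 8).
Total attacking pairs: 1.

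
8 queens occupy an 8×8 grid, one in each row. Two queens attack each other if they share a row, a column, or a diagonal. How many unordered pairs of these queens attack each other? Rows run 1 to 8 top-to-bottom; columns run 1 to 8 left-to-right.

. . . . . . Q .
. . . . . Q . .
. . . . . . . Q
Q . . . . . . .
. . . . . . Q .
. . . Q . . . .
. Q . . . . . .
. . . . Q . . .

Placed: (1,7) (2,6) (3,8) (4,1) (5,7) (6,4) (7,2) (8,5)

Same column: (1,7)–(5,7) (column 7).
Same diagonal: (1,7)–(2,6) (|1−2| = |7−6| = 1); (4,1)–(8,5) (|4−8| = |1−5| = 4).
Total attacking pairs: 3.

3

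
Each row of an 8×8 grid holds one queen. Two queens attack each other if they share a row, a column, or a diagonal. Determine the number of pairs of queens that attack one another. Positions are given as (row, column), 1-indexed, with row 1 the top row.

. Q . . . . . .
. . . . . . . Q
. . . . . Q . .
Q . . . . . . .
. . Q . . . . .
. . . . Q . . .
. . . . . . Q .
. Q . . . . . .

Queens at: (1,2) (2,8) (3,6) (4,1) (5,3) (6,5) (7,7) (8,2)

Same column: (1,2)–(8,2) (column 2).
Same diagonal: (2,8)–(8,2) (|2−8| = |8−2| = 6).
Total attacking pairs: 2.

2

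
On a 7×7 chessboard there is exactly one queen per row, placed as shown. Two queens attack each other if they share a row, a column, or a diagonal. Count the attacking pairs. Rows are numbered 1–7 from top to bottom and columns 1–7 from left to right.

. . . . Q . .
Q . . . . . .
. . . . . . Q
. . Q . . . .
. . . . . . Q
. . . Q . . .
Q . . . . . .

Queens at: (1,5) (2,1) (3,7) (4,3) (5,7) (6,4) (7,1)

5

Same column: (2,1)–(7,1) (column 1); (3,7)–(5,7) (column 7).
Same diagonal: (1,5)–(3,7) (|1−3| = |5−7| = 2); (2,1)–(4,3) (|2−4| = |1−3| = 2); (3,7)–(6,4) (|3−6| = |7−4| = 3).
Total attacking pairs: 5.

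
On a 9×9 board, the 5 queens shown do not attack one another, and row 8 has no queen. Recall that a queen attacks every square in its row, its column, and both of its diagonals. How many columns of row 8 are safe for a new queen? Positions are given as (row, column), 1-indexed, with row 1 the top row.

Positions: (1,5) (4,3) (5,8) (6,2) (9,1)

2

(1,5) attacks row 8 at column 5.
(4,3) attacks row 8 at column 3 and diagonals 7.
(5,8) attacks row 8 at column 8 and diagonals 5.
(6,2) attacks row 8 at column 2 and diagonals 4.
(9,1) attacks row 8 at column 1 and diagonals 2.
Attacked columns: {1, 2, 3, 4, 5, 7, 8}. Safe: {6, 9}.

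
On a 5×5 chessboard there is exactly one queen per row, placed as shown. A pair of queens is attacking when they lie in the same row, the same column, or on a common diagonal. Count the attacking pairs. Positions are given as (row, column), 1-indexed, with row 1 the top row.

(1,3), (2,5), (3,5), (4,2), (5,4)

2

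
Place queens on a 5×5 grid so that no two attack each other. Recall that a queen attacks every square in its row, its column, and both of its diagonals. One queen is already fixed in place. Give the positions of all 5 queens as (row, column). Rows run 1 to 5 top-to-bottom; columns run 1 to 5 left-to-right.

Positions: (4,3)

(1,2) (2,4) (3,1) (4,3) (5,5)

Row 1: attacked by (4,3)→{3}. Safe: 1, 2, 4, 5. Place at column 2.
Row 2: attacked by (1,2)→{1,2,3}; (4,3)→{1,3,5}. Safe: 4. Place at column 4.
Row 3: attacked by (1,2)→{2,4}; (2,4)→{3,4,5}; (4,3)→{2,3,4}. Safe: 1. Place at column 1.
Row 5: attacked by (1,2)→{2}; (2,4)→{1,4}; (3,1)→{1,3}; (4,3)→{2,3,4}. Safe: 5. Place at column 5.
Columns [2, 4, 1, 3, 5], r−c [-1, -2, 2, 1, 0], r+c [3, 6, 4, 7, 10] are all distinct, so no two queens attack.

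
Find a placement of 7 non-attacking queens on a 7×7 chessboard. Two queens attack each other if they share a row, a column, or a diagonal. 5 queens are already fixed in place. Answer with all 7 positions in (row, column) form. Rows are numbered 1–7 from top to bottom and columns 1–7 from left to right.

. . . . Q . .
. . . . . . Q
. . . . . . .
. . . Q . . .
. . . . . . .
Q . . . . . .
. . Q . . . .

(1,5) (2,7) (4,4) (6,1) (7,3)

(1,5) (2,7) (3,2) (4,4) (5,6) (6,1) (7,3)

Row 3: attacked by (1,5)→{3,5,7}; (2,7)→{6,7}; (4,4)→{3,4,5}; (6,1)→{1,4}; (7,3)→{3,7}. Safe: 2. Place at column 2.
Row 5: attacked by (1,5)→{1,5}; (2,7)→{4,7}; (3,2)→{2,4}; (4,4)→{3,4,5}; (6,1)→{1,2}; (7,3)→{1,3,5}. Safe: 6. Place at column 6.
Columns [5, 7, 2, 4, 6, 1, 3], r−c [-4, -5, 1, 0, -1, 5, 4], r+c [6, 9, 5, 8, 11, 7, 10] are all distinct, so no two queens attack.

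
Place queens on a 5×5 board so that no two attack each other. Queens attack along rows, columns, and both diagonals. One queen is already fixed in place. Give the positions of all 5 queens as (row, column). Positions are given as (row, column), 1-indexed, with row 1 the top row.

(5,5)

(1,2) (2,4) (3,1) (4,3) (5,5)

Row 1: attacked by (5,5)→{1,5}. Safe: 2, 3, 4. Place at column 2.
Row 2: attacked by (1,2)→{1,2,3}; (5,5)→{2,5}. Safe: 4. Place at column 4.
Row 3: attacked by (1,2)→{2,4}; (2,4)→{3,4,5}; (5,5)→{3,5}. Safe: 1. Place at column 1.
Row 4: attacked by (1,2)→{2,5}; (2,4)→{2,4}; (3,1)→{1,2}; (5,5)→{4,5}. Safe: 3. Place at column 3.
Columns [2, 4, 1, 3, 5], r−c [-1, -2, 2, 1, 0], r+c [3, 6, 4, 7, 10] are all distinct, so no two queens attack.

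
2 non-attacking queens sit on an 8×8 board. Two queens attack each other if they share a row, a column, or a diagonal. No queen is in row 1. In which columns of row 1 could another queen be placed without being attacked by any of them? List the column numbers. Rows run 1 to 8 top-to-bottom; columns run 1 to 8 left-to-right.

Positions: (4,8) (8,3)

columns 1, 2, 4, 6, 7

(4,8) attacks row 1 at column 8 and diagonals 5.
(8,3) attacks row 1 at column 3.
Attacked columns: {3, 5, 8}. Safe: {1, 2, 4, 6, 7}.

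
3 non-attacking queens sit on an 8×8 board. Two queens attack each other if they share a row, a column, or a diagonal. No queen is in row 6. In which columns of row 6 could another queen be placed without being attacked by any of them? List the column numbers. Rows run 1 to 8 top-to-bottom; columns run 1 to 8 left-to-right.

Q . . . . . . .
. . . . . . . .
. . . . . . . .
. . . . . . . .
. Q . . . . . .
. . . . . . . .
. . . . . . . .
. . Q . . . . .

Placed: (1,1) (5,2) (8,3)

columns 4, 7, 8

(1,1) attacks row 6 at column 1 and diagonals 6.
(5,2) attacks row 6 at column 2 and diagonals 1, 3.
(8,3) attacks row 6 at column 3 and diagonals 1, 5.
Attacked columns: {1, 2, 3, 5, 6}. Safe: {4, 7, 8}.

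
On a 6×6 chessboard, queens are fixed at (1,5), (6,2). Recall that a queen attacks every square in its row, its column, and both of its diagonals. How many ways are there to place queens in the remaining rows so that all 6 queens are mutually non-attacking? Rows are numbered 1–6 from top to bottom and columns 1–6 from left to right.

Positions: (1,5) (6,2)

Branch on row 2: col 1 → 0; col 3 → 1.
Sum: 0 + 1 = 1.

1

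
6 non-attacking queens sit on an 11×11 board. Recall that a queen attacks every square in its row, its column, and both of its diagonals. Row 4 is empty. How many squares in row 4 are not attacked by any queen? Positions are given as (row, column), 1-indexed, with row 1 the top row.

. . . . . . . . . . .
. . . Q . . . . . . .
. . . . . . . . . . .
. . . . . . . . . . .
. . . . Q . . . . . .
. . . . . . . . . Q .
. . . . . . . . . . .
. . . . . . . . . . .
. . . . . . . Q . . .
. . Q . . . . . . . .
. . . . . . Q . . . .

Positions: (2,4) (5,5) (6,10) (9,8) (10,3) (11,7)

(2,4) attacks row 4 at column 4 and diagonals 2, 6.
(5,5) attacks row 4 at column 5 and diagonals 4, 6.
(6,10) attacks row 4 at column 10 and diagonals 8.
(9,8) attacks row 4 at column 8 and diagonals 3.
(10,3) attacks row 4 at column 3 and diagonals 9.
(11,7) attacks row 4 at column 7.
Attacked columns: {2, 3, 4, 5, 6, 7, 8, 9, 10}. Safe: {1, 11}.

2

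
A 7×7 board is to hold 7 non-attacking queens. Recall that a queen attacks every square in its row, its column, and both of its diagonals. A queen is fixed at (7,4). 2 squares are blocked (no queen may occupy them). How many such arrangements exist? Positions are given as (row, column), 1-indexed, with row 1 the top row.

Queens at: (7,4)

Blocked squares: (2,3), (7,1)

5

Branch on row 1: col 1 → 1; col 2 → 1; col 3 → 1; col 5 → 1; col 6 → 1; col 7 → 0.
Sum: 1 + 1 + 1 + 1 + 1 + 0 = 5.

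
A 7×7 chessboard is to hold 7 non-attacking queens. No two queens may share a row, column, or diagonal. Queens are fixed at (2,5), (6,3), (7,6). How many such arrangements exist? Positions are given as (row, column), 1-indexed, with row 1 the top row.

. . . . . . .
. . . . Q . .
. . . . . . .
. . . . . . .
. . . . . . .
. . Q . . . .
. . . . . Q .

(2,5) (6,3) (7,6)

Branch on row 1: col 1 → 0; col 2 → 2; col 7 → 0.
Sum: 0 + 2 + 0 = 2.

2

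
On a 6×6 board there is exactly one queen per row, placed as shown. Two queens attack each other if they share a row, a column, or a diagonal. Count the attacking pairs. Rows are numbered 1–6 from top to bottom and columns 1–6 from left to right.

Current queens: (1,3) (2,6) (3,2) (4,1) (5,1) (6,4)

2

Same column: (4,1)–(5,1) (column 1).
Same diagonal: (3,2)–(4,1) (|3−4| = |2−1| = 1).
Total attacking pairs: 2.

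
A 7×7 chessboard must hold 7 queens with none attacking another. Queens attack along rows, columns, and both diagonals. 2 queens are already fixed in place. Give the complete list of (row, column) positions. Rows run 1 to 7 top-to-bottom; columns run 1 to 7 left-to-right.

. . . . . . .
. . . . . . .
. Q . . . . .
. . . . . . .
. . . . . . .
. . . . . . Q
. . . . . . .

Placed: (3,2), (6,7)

Row 1: attacked by (3,2)→{2,4}; (6,7)→{2,7}. Safe: 1, 3, 5, 6. Place at column 1.
Row 2: attacked by (1,1)→{1,2}; (3,2)→{1,2,3}; (6,7)→{3,7}. Safe: 4, 5, 6. Place at column 5.
Row 4: attacked by (1,1)→{1,4}; (2,5)→{3,5,7}; (3,2)→{1,2,3}; (6,7)→{5,7}. Safe: 6. Place at column 6.
Row 5: attacked by (1,1)→{1,5}; (2,5)→{2,5}; (3,2)→{2,4}; (4,6)→{5,6,7}; (6,7)→{6,7}. Safe: 3. Place at column 3.
Row 7: attacked by (1,1)→{1,7}; (2,5)→{5}; (3,2)→{2,6}; (4,6)→{3,6}; (5,3)→{1,3,5}; (6,7)→{6,7}. Safe: 4. Place at column 4.
Columns [1, 5, 2, 6, 3, 7, 4], r−c [0, -3, 1, -2, 2, -1, 3], r+c [2, 7, 5, 10, 8, 13, 11] are all distinct, so no two queens attack.

(1,1) (2,5) (3,2) (4,6) (5,3) (6,7) (7,4)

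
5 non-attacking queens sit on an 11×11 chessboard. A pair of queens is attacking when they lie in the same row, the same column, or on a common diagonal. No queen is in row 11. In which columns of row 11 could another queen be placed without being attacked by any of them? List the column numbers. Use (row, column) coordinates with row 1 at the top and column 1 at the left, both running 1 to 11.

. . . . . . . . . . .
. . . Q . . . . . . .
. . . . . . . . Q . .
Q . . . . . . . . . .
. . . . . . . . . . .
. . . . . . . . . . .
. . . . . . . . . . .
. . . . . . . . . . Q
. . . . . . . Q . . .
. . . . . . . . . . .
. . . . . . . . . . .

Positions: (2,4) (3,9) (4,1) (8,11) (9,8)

columns 2, 3, 5, 7

(2,4) attacks row 11 at column 4.
(3,9) attacks row 11 at column 9 and diagonals 1.
(4,1) attacks row 11 at column 1 and diagonals 8.
(8,11) attacks row 11 at column 11 and diagonals 8.
(9,8) attacks row 11 at column 8 and diagonals 6, 10.
Attacked columns: {1, 4, 6, 8, 9, 10, 11}. Safe: {2, 3, 5, 7}.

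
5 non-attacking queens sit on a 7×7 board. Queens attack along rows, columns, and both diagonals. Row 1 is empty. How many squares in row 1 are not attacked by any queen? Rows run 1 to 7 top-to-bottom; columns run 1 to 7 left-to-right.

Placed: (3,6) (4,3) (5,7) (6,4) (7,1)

(3,6) attacks row 1 at column 6 and diagonals 4.
(4,3) attacks row 1 at column 3 and diagonals 6.
(5,7) attacks row 1 at column 7 and diagonals 3.
(6,4) attacks row 1 at column 4.
(7,1) attacks row 1 at column 1 and diagonals 7.
Attacked columns: {1, 3, 4, 6, 7}. Safe: {2, 5}.

2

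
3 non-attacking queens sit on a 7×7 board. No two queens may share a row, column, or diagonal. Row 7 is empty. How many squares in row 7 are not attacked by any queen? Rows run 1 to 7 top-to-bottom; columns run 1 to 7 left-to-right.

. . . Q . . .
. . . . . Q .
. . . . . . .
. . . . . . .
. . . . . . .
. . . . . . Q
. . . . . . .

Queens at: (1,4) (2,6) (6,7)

3

(1,4) attacks row 7 at column 4.
(2,6) attacks row 7 at column 6 and diagonals 1.
(6,7) attacks row 7 at column 7 and diagonals 6.
Attacked columns: {1, 4, 6, 7}. Safe: {2, 3, 5}.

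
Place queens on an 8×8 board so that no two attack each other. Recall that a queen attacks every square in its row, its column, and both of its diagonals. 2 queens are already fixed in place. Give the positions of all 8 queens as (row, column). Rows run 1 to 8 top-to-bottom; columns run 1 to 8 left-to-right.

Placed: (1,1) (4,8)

Row 2: attacked by (1,1)→{1,2}; (4,8)→{6,8}. Safe: 3, 4, 5, 7. Place at column 7.
Row 3: attacked by (1,1)→{1,3}; (2,7)→{6,7,8}; (4,8)→{7,8}. Safe: 2, 4, 5. Place at column 5.
Row 5: attacked by (1,1)→{1,5}; (2,7)→{4,7}; (3,5)→{3,5,7}; (4,8)→{7,8}. Safe: 2, 6. Place at column 2.
Row 6: attacked by (1,1)→{1,6}; (2,7)→{3,7}; (3,5)→{2,5,8}; (4,8)→{6,8}; (5,2)→{1,2,3}. Safe: 4. Place at column 4.
Row 7: attacked by (1,1)→{1,7}; (2,7)→{2,7}; (3,5)→{1,5}; (4,8)→{5,8}; (5,2)→{2,4}; (6,4)→{3,4,5}. Safe: 6. Place at column 6.
Row 8: attacked by (1,1)→{1,8}; (2,7)→{1,7}; (3,5)→{5}; (4,8)→{4,8}; (5,2)→{2,5}; (6,4)→{2,4,6}; (7,6)→{5,6,7}. Safe: 3. Place at column 3.
Columns [1, 7, 5, 8, 2, 4, 6, 3], r−c [0, -5, -2, -4, 3, 2, 1, 5], r+c [2, 9, 8, 12, 7, 10, 13, 11] are all distinct, so no two queens attack.

(1,1) (2,7) (3,5) (4,8) (5,2) (6,4) (7,6) (8,3)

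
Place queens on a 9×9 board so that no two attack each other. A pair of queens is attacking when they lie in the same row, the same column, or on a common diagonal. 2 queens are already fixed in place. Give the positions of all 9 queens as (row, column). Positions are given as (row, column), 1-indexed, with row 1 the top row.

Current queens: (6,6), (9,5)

Row 1: attacked by (6,6)→{1,6}; (9,5)→{5}. Safe: 2, 3, 4, 7, 8, 9. Place at column 4.
Row 2: attacked by (1,4)→{3,4,5}; (6,6)→{2,6}; (9,5)→{5}. Safe: 1, 7, 8, 9. Place at column 1.
Row 3: attacked by (1,4)→{2,4,6}; (2,1)→{1,2}; (6,6)→{3,6,9}; (9,5)→{5}. Safe: 7, 8. Place at column 7.
Row 4: attacked by (1,4)→{1,4,7}; (2,1)→{1,3}; (3,7)→{6,7,8}; (6,6)→{4,6,8}; (9,5)→{5}. Safe: 2, 9. Place at column 9.
Row 5: attacked by (1,4)→{4,8}; (2,1)→{1,4}; (3,7)→{5,7,9}; (4,9)→{8,9}; (6,6)→{5,6,7}; (9,5)→{1,5,9}. Safe: 2, 3. Place at column 2.
Row 7: attacked by (1,4)→{4}; (2,1)→{1,6}; (3,7)→{3,7}; (4,9)→{6,9}; (5,2)→{2,4}; (6,6)→{5,6,7}; (9,5)→{3,5,7}. Safe: 8. Place at column 8.
Row 8: attacked by (1,4)→{4}; (2,1)→{1,7}; (3,7)→{2,7}; (4,9)→{5,9}; (5,2)→{2,5}; (6,6)→{4,6,8}; (7,8)→{7,8,9}; (9,5)→{4,5,6}. Safe: 3. Place at column 3.
Columns [4, 1, 7, 9, 2, 6, 8, 3, 5], r−c [-3, 1, -4, -5, 3, 0, -1, 5, 4], r+c [5, 3, 10, 13, 7, 12, 15, 11, 14] are all distinct, so no two queens attack.

(1,4) (2,1) (3,7) (4,9) (5,2) (6,6) (7,8) (8,3) (9,5)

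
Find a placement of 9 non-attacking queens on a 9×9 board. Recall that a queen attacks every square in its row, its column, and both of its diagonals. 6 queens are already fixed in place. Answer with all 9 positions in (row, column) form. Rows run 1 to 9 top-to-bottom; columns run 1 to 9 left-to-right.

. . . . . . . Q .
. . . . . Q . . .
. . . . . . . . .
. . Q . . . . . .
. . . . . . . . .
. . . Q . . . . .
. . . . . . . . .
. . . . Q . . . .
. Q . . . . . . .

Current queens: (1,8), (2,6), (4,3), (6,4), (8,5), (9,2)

(1,8) (2,6) (3,9) (4,3) (5,1) (6,4) (7,7) (8,5) (9,2)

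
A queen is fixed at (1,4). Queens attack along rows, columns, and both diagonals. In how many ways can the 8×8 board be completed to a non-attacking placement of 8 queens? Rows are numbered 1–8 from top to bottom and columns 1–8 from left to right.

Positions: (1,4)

Branch on row 2: col 1 → 2; col 2 → 6; col 6 → 3; col 7 → 4; col 8 → 3.
Sum: 2 + 6 + 3 + 4 + 3 = 18.

18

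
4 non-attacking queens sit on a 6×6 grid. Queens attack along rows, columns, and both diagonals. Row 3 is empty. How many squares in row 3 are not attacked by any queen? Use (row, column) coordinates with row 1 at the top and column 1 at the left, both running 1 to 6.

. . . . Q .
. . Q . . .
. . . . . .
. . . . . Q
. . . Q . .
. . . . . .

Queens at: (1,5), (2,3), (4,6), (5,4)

(1,5) attacks row 3 at column 5 and diagonals 3.
(2,3) attacks row 3 at column 3 and diagonals 2, 4.
(4,6) attacks row 3 at column 6 and diagonals 5.
(5,4) attacks row 3 at column 4 and diagonals 2, 6.
Attacked columns: {2, 3, 4, 5, 6}. Safe: {1}.

1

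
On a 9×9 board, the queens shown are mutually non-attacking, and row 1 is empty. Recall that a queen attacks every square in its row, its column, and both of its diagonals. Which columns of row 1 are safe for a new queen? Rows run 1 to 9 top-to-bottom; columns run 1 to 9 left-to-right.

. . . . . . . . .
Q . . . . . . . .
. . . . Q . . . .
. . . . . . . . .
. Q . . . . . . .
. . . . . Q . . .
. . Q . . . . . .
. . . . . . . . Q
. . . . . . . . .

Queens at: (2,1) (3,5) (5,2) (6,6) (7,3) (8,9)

(2,1) attacks row 1 at column 1 and diagonals 2.
(3,5) attacks row 1 at column 5 and diagonals 3, 7.
(5,2) attacks row 1 at column 2 and diagonals 6.
(6,6) attacks row 1 at column 6 and diagonals 1.
(7,3) attacks row 1 at column 3 and diagonals 9.
(8,9) attacks row 1 at column 9 and diagonals 2.
Attacked columns: {1, 2, 3, 5, 6, 7, 9}. Safe: {4, 8}.

columns 4, 8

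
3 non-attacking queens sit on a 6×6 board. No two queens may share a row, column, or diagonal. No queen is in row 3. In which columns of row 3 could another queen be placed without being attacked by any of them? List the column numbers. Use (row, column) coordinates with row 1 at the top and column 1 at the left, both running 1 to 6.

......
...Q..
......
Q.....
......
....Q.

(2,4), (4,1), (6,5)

columns 6

(2,4) attacks row 3 at column 4 and diagonals 3, 5.
(4,1) attacks row 3 at column 1 and diagonals 2.
(6,5) attacks row 3 at column 5 and diagonals 2.
Attacked columns: {1, 2, 3, 4, 5}. Safe: {6}.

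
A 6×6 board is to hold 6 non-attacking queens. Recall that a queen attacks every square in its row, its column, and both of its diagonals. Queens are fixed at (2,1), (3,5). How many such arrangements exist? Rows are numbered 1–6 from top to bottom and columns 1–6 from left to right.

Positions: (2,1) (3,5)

Branch on row 1: col 4 → 1; col 6 → 0.
Sum: 1 + 0 = 1.

1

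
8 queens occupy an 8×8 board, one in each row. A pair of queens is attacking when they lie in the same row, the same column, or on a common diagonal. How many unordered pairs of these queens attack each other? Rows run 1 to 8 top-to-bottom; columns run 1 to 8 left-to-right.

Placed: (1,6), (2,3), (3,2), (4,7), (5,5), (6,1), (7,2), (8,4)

Same column: (3,2)–(7,2) (column 2).
Same diagonal: (1,6)–(6,1) (|1−6| = |6−1| = 5); (2,3)–(3,2) (|2−3| = |3−2| = 1); (6,1)–(7,2) (|6−7| = |1−2| = 1).
Total attacking pairs: 4.

4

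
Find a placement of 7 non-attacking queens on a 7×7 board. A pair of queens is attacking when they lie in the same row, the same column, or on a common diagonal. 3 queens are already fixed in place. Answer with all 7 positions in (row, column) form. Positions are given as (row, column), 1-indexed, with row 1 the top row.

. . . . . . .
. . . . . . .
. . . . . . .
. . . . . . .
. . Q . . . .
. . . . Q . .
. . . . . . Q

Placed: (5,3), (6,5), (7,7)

(1,2) (2,4) (3,6) (4,1) (5,3) (6,5) (7,7)

Row 1: attacked by (5,3)→{3,7}; (6,5)→{5}; (7,7)→{1,7}. Safe: 2, 4, 6. Place at column 2.
Row 2: attacked by (1,2)→{1,2,3}; (5,3)→{3,6}; (6,5)→{1,5}; (7,7)→{2,7}. Safe: 4. Place at column 4.
Row 3: attacked by (1,2)→{2,4}; (2,4)→{3,4,5}; (5,3)→{1,3,5}; (6,5)→{2,5}; (7,7)→{3,7}. Safe: 6. Place at column 6.
Row 4: attacked by (1,2)→{2,5}; (2,4)→{2,4,6}; (3,6)→{5,6,7}; (5,3)→{2,3,4}; (6,5)→{3,5,7}; (7,7)→{4,7}. Safe: 1. Place at column 1.
Columns [2, 4, 6, 1, 3, 5, 7], r−c [-1, -2, -3, 3, 2, 1, 0], r+c [3, 6, 9, 5, 8, 11, 14] are all distinct, so no two queens attack.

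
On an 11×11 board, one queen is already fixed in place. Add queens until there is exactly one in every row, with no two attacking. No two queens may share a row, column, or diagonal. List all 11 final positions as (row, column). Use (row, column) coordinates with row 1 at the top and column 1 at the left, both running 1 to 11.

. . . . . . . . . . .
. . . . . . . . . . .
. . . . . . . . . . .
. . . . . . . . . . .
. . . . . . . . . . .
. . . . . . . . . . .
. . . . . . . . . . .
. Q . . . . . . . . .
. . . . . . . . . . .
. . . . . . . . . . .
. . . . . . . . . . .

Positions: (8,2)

(1,3) (2,10) (3,8) (4,4) (5,11) (6,1) (7,6) (8,2) (9,5) (10,7) (11,9)

Row 1: attacked by (8,2)→{2,9}. Safe: 1, 3, 4, 5, 6, 7, 8, 10, 11. Place at column 3.
Row 2: attacked by (1,3)→{2,3,4}; (8,2)→{2,8}. Safe: 1, 5, 6, 7, 9, 10, 11. Place at column 10.
Row 3: attacked by (1,3)→{1,3,5}; (2,10)→{9,10,11}; (8,2)→{2,7}. Safe: 4, 6, 8. Place at column 8.
Row 4: attacked by (1,3)→{3,6}; (2,10)→{8,10}; (3,8)→{7,8,9}; (8,2)→{2,6}. Safe: 1, 4, 5, 11. Place at column 4.
Row 5: attacked by (1,3)→{3,7}; (2,10)→{7,10}; (3,8)→{6,8,10}; (4,4)→{3,4,5}; (8,2)→{2,5}. Safe: 1, 9, 11. Place at column 11.
Row 6: attacked by (1,3)→{3,8}; (2,10)→{6,10}; (3,8)→{5,8,11}; (4,4)→{2,4,6}; (5,11)→{10,11}; (8,2)→{2,4}. Safe: 1, 7, 9. Place at column 1.
Row 7: attacked by (1,3)→{3,9}; (2,10)→{5,10}; (3,8)→{4,8}; (4,4)→{1,4,7}; (5,11)→{9,11}; (6,1)→{1,2}; (8,2)→{1,2,3}. Safe: 6. Place at column 6.
Row 9: attacked by (1,3)→{3,11}; (2,10)→{3,10}; (3,8)→{2,8}; (4,4)→{4,9}; (5,11)→{7,11}; (6,1)→{1,4}; (7,6)→{4,6,8}; (8,2)→{1,2,3}. Safe: 5. Place at column 5.
Row 10: attacked by (1,3)→{3}; (2,10)→{2,10}; (3,8)→{1,8}; (4,4)→{4,10}; (5,11)→{6,11}; (6,1)→{1,5}; (7,6)→{3,6,9}; (8,2)→{2,4}; (9,5)→{4,5,6}. Safe: 7. Place at column 7.
Row 11: attacked by (1,3)→{3}; (2,10)→{1,10}; (3,8)→{8}; (4,4)→{4,11}; (5,11)→{5,11}; (6,1)→{1,6}; (7,6)→{2,6,10}; (8,2)→{2,5}; (9,5)→{3,5,7}; (10,7)→{6,7,8}. Safe: 9. Place at column 9.
Columns [3, 10, 8, 4, 11, 1, 6, 2, 5, 7, 9], r−c [-2, -8, -5, 0, -6, 5, 1, 6, 4, 3, 2], r+c [4, 12, 11, 8, 16, 7, 13, 10, 14, 17, 20] are all distinct, so no two queens attack.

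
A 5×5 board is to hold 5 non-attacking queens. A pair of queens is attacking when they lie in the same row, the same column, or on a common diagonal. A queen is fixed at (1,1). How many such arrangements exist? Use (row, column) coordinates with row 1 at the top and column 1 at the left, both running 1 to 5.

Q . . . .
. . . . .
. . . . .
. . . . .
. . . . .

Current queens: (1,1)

2

Branch on row 2: col 3 → 1; col 4 → 1; col 5 → 0.
Sum: 1 + 1 + 0 = 2.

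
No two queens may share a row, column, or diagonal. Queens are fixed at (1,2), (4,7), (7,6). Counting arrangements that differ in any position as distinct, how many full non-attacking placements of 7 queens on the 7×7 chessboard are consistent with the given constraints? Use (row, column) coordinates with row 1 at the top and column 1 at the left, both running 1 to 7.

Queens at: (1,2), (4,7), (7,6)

1

Branch on row 2: col 4 → 1.
Sum: 1 = 1.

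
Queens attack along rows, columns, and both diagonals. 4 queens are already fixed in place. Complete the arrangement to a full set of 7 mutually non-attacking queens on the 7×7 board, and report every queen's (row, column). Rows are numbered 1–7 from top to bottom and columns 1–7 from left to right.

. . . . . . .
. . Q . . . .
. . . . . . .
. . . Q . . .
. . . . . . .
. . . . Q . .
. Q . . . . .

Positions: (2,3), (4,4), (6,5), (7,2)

(1,6) (2,3) (3,7) (4,4) (5,1) (6,5) (7,2)

Row 1: attacked by (2,3)→{2,3,4}; (4,4)→{1,4,7}; (6,5)→{5}; (7,2)→{2}. Safe: 6. Place at column 6.
Row 3: attacked by (1,6)→{4,6}; (2,3)→{2,3,4}; (4,4)→{3,4,5}; (6,5)→{2,5}; (7,2)→{2,6}. Safe: 1, 7. Place at column 7.
Row 5: attacked by (1,6)→{2,6}; (2,3)→{3,6}; (3,7)→{5,7}; (4,4)→{3,4,5}; (6,5)→{4,5,6}; (7,2)→{2,4}. Safe: 1. Place at column 1.
Columns [6, 3, 7, 4, 1, 5, 2], r−c [-5, -1, -4, 0, 4, 1, 5], r+c [7, 5, 10, 8, 6, 11, 9] are all distinct, so no two queens attack.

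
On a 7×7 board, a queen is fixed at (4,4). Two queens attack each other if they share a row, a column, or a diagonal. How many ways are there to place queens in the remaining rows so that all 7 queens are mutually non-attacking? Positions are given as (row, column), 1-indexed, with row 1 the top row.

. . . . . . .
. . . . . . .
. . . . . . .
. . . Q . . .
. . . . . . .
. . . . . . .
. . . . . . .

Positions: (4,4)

8

Branch on row 1: col 2 → 2; col 3 → 2; col 5 → 2; col 6 → 2.
Sum: 2 + 2 + 2 + 2 = 8.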